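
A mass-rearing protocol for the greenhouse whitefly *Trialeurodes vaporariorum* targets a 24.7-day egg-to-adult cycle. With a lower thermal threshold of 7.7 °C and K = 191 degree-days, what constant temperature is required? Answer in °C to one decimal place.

Required daily accumulation = 191 / 24.7 = 7.733 DD/day.
T = T_base + 7.733 = 7.7 + 7.733 = 15.433 ≈ 15.4 °C.

15.4 °C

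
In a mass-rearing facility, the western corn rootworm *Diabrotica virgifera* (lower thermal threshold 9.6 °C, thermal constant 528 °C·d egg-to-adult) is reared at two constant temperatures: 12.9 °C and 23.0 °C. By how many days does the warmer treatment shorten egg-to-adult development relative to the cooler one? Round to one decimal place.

At 12.9 °C: 528 / (12.9 − 9.6) = 528 / 3.3 = 160.000 d.
At 23.0 °C: 528 / (23.0 − 9.6) = 528 / 13.4 = 39.403 d.
Difference = |160.000 − 39.403| = 120.597 ≈ 120.6 days.

120.6 days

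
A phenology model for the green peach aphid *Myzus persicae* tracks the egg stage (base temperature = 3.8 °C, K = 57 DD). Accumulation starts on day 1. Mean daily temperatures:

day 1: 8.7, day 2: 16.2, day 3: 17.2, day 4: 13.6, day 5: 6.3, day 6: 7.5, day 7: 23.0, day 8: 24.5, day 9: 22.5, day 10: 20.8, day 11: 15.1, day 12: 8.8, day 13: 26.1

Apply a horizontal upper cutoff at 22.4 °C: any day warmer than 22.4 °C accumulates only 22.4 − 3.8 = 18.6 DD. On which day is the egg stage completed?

day 7

Daily DD above 3.8 °C (capped at 18.6): 4.9, 12.4, 13.4, 9.8, 2.5, 3.7, 18.6, 18.6, 18.6, 17.0, 11.3, 5.0, 18.6.
Cumulative: 4.9, 17.3, 30.7, 40.5, 43.0, 46.7, 65.3, 83.9, 102.5, 119.5, 130.8, 135.8, 154.4.
The total first reaches 57 DD on day 7.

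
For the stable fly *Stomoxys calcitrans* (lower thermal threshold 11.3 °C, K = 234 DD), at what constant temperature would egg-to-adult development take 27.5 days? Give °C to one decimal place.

Required daily accumulation = 234 / 27.5 = 8.509 DD/day.
T = T_base + 8.509 = 11.3 + 8.509 = 19.809 ≈ 19.8 °C.

19.8 °C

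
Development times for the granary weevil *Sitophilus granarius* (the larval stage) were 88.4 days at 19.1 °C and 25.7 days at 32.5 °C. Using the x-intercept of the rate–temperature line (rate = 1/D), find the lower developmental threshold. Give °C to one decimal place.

13.6 °C

Linear rate model ⇒ the product D·(T − T_b) is constant across temperatures.
88.4·(19.1 − T_b) = 25.7·(32.5 − T_b)
T_b = (88.4·19.1 − 25.7·32.5) / (88.4 − 25.7) = 853.19 / 62.7 = 13.607 °C ≈ 13.6 °C.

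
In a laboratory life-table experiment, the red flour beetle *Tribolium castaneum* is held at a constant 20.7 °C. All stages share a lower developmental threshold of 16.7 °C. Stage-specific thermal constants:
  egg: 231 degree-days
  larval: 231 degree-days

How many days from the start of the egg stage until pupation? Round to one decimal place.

Daily accumulation at 20.7 °C = 20.7 − 16.7 = 4.0 DD/day.
Total K = 231 + 231 = 462 DD.
Total duration = 462 / 4.0 = 115.500 ≈ 115.5 days.

115.5 days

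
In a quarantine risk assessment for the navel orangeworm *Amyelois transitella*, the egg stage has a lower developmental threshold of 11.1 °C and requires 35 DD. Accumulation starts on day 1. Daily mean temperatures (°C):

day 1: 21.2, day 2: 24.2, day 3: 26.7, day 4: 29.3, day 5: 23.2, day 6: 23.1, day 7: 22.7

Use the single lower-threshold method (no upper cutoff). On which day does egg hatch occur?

Daily DD above 11.1 °C: 10.1, 13.1, 15.6, 18.2, 12.1, 12.0, 11.6.
Cumulative: 10.1, 23.2, 38.8, 57.0, 69.1, 81.1, 92.7.
The total first reaches 35 DD on day 3.

day 3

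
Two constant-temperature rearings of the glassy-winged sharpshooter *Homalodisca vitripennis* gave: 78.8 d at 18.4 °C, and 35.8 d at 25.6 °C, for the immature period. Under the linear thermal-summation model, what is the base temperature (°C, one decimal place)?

12.4 °C

Linear rate model ⇒ the product D·(T − T_b) is constant across temperatures.
78.8·(18.4 − T_b) = 35.8·(25.6 − T_b)
T_b = (78.8·18.4 − 35.8·25.6) / (78.8 − 35.8) = 533.44 / 43.0 = 12.406 °C ≈ 12.4 °C.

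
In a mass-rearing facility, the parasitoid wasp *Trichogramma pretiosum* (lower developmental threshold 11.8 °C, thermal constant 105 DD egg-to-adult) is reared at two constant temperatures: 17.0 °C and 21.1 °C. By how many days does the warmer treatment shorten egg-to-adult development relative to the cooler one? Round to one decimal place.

At 17.0 °C: 105 / (17.0 − 11.8) = 105 / 5.2 = 20.192 d.
At 21.1 °C: 105 / (21.1 − 11.8) = 105 / 9.3 = 11.290 d.
Difference = |20.192 − 11.290| = 8.902 ≈ 8.9 days.

8.9 days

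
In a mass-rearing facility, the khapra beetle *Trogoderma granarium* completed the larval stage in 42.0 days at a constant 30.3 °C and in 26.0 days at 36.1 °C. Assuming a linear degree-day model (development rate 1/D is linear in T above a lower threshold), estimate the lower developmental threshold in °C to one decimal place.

Linear rate model ⇒ the product D·(T − T_b) is constant across temperatures.
42.0·(30.3 − T_b) = 26.0·(36.1 − T_b)
T_b = (42.0·30.3 − 26.0·36.1) / (42.0 − 26.0) = 334.00 / 16.0 = 20.875 °C ≈ 20.9 °C.

20.9 °C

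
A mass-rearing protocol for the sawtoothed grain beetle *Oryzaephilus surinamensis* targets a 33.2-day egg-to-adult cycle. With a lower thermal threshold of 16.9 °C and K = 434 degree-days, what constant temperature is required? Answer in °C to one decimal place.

Required daily accumulation = 434 / 33.2 = 13.072 DD/day.
T = T_base + 13.072 = 16.9 + 13.072 = 29.972 ≈ 30.0 °C.

30.0 °C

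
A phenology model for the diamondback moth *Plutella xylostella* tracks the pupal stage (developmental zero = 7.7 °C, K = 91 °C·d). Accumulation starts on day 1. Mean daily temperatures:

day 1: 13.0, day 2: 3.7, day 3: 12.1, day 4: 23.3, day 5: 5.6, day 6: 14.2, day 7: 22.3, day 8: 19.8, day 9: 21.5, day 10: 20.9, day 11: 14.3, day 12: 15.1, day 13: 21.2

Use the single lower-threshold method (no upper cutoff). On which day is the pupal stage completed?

Daily DD above 7.7 °C: 5.3, 0.0, 4.4, 15.6, 0.0, 6.5, 14.6, 12.1, 13.8, 13.2, 6.6, 7.4, 13.5.
Cumulative: 5.3, 5.3, 9.7, 25.3, 25.3, 31.8, 46.4, 58.5, 72.3, 85.5, 92.1, 99.5, 113.0.
The total first reaches 91 DD on day 11.

day 11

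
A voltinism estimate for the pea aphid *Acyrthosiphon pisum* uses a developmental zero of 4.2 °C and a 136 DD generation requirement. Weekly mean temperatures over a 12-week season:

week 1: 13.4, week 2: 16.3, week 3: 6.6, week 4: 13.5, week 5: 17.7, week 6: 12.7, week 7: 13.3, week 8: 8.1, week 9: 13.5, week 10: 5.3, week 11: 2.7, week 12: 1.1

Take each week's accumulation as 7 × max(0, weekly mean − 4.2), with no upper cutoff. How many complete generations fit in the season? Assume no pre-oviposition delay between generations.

Weekly DD (7 × max(0, T̄ − 4.2)): 64.4, 84.7, 16.8, 65.1, 94.5, 59.5, 63.7, 27.3, 65.1, 7.7, 0.0, 0.0.
Season total = 548.8 DD.
Complete generations = ⌊548.8 / 136⌋ = 4.

4 generations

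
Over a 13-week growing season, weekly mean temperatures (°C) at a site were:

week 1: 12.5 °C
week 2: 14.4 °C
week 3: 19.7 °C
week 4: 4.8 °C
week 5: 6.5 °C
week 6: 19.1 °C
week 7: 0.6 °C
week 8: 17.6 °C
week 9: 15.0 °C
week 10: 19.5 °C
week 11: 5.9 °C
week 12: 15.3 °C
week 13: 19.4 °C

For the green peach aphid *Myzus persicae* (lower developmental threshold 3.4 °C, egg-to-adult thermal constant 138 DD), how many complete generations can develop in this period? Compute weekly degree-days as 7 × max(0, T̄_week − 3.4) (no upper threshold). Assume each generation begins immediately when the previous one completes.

6 generations

Weekly DD (7 × max(0, T̄ − 3.4)): 63.7, 77.0, 114.1, 9.8, 21.7, 109.9, 0.0, 99.4, 81.2, 112.7, 17.5, 83.3, 112.0.
Season total = 902.3 DD.
Complete generations = ⌊902.3 / 138⌋ = 6.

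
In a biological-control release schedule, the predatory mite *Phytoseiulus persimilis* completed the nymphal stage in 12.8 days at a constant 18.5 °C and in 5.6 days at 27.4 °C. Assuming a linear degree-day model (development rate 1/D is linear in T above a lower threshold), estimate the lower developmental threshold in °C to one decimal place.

11.6 °C

Under the model K = D·(T − T_b), so D₁·(T₁ − T_b) = D₂·(T₂ − T_b).
12.8·(18.5 − T_b) = 5.6·(27.4 − T_b)
T_b = (12.8·18.5 − 5.6·27.4) / (12.8 − 5.6) = 83.36 / 7.2 = 11.578 °C ≈ 11.6 °C.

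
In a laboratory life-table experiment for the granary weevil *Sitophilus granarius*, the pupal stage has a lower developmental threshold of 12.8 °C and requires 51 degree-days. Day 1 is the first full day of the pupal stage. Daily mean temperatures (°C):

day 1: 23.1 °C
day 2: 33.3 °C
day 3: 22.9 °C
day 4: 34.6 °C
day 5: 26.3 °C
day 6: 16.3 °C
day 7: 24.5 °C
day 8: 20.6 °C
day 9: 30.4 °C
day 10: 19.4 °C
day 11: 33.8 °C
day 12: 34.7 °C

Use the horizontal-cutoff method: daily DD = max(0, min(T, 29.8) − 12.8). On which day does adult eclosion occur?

Daily DD above 12.8 °C (capped at 17.0): 10.3, 17.0, 10.1, 17.0, 13.5, 3.5, 11.7, 7.8, 17.0, 6.6, 17.0, 17.0.
Cumulative: 10.3, 27.3, 37.4, 54.4, 67.9, 71.4, 83.1, 90.9, 107.9, 114.5, 131.5, 148.5.
The total first reaches 51 DD on day 4.

day 4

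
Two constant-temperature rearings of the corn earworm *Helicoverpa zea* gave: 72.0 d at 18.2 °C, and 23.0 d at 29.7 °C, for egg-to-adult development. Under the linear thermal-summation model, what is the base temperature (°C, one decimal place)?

Under the model K = D·(T − T_b), so D₁·(T₁ − T_b) = D₂·(T₂ − T_b).
72.0·(18.2 − T_b) = 23.0·(29.7 − T_b)
T_b = (72.0·18.2 − 23.0·29.7) / (72.0 − 23.0) = 627.30 / 49.0 = 12.802 °C ≈ 12.8 °C.

12.8 °C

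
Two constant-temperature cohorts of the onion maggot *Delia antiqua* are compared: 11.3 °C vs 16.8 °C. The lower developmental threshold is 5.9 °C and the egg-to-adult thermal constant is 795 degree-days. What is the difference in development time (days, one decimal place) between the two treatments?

74.3 days

At 11.3 °C: 795 / (11.3 − 5.9) = 795 / 5.4 = 147.222 d.
At 16.8 °C: 795 / (16.8 − 5.9) = 795 / 10.9 = 72.936 d.
Difference = |147.222 − 72.936| = 74.286 ≈ 74.3 days.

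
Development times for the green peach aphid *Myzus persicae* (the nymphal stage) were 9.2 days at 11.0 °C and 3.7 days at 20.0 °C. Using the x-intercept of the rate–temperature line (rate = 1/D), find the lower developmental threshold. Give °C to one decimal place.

Equal thermal constants: D₁(T₁ − T_b) = D₂(T₂ − T_b).
9.2·(11.0 − T_b) = 3.7·(20.0 − T_b)
T_b = (9.2·11.0 − 3.7·20.0) / (9.2 − 3.7) = 27.20 / 5.5 = 4.945 °C ≈ 4.9 °C.

4.9 °C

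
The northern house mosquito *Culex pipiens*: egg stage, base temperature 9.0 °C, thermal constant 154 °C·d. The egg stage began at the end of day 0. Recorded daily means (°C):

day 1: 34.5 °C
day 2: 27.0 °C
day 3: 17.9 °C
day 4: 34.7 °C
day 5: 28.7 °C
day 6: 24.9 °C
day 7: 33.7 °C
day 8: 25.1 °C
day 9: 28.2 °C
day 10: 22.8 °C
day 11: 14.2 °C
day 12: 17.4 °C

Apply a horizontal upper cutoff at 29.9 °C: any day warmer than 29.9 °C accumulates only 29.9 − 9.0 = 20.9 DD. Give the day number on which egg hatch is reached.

Daily DD above 9.0 °C (capped at 20.9): 20.9, 18.0, 8.9, 20.9, 19.7, 15.9, 20.9, 16.1, 19.2, 13.8, 5.2, 8.4.
Cumulative: 20.9, 38.9, 47.8, 68.7, 88.4, 104.3, 125.2, 141.3, 160.5, 174.3, 179.5, 187.9.
The total first reaches 154 DD on day 9.

day 9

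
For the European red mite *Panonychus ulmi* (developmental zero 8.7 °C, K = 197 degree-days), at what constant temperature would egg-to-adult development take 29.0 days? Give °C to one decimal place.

Required daily accumulation = 197 / 29.0 = 6.793 DD/day.
T = T_base + 6.793 = 8.7 + 6.793 = 15.493 ≈ 15.5 °C.

15.5 °C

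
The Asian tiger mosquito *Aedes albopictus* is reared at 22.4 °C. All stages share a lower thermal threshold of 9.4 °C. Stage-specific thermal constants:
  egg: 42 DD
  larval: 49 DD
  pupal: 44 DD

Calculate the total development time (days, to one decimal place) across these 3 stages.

10.4 days

Daily accumulation at 22.4 °C = 22.4 − 9.4 = 13.0 DD/day.
Total K = 42 + 49 + 44 = 135 DD.
Total duration = 135 / 13.0 = 10.385 ≈ 10.4 days.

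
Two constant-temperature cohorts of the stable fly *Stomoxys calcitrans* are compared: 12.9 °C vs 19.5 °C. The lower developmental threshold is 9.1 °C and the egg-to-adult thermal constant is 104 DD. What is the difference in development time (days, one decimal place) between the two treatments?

At 12.9 °C: 104 / (12.9 − 9.1) = 104 / 3.8 = 27.368 d.
At 19.5 °C: 104 / (19.5 − 9.1) = 104 / 10.4 = 10.000 d.
Difference = |27.368 − 10.000| = 17.368 ≈ 17.4 days.

17.4 days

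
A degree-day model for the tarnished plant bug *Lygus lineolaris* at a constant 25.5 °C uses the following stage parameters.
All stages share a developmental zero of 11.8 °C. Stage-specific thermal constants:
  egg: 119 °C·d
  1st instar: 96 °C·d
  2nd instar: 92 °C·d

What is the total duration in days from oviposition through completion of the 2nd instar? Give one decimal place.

Daily accumulation at 25.5 °C = 25.5 − 11.8 = 13.7 DD/day.
Total K = 119 + 96 + 92 = 307 DD.
Total duration = 307 / 13.7 = 22.409 ≈ 22.4 days.

22.4 days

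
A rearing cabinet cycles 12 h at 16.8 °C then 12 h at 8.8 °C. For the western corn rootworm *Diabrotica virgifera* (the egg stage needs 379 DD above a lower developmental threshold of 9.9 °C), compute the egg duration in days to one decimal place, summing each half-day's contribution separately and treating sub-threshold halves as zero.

Day half: max(0, 16.8 − 9.9) × 0.5 = 6.9 × 0.5 = 3.45 DD.
Night half: max(0, 8.8 − 9.9) × 0.5 = 0.0 × 0.5 = 0.00 DD.
Per 24 h: 3.45 DD/day.
Duration = 379 / 3.45 = 109.855 ≈ 109.9 days.

109.9 days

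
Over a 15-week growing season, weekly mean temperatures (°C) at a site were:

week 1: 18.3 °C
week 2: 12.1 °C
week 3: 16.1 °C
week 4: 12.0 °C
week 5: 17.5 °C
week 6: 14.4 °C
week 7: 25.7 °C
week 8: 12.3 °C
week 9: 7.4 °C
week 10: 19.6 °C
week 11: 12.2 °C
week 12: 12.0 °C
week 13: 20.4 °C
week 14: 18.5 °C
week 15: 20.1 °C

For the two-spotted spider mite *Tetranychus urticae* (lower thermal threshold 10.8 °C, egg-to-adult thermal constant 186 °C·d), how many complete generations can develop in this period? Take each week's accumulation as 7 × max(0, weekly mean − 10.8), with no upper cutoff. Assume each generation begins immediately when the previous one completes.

3 generations

Weekly DD (7 × max(0, T̄ − 10.8)): 52.5, 9.1, 37.1, 8.4, 46.9, 25.2, 104.3, 10.5, 0.0, 61.6, 9.8, 8.4, 67.2, 53.9, 65.1.
Season total = 560.0 DD.
Complete generations = ⌊560.0 / 186⌋ = 3.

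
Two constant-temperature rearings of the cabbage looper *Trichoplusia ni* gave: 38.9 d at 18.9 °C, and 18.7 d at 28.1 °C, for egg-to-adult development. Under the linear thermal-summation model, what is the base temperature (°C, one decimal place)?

Equal thermal constants: D₁(T₁ − T_b) = D₂(T₂ − T_b).
38.9·(18.9 − T_b) = 18.7·(28.1 − T_b)
T_b = (38.9·18.9 − 18.7·28.1) / (38.9 − 18.7) = 209.74 / 20.2 = 10.383 °C ≈ 10.4 °C.

10.4 °C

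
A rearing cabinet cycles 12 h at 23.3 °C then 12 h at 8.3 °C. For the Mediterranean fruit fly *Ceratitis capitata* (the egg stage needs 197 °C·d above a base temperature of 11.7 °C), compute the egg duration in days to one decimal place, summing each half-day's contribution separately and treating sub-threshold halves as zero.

Day half: max(0, 23.3 − 11.7) × 0.5 = 11.6 × 0.5 = 5.80 DD.
Night half: max(0, 8.3 − 11.7) × 0.5 = 0.0 × 0.5 = 0.00 DD.
Per 24 h: 5.80 DD/day.
Duration = 197 / 5.80 = 33.966 ≈ 34.0 days.

34.0 days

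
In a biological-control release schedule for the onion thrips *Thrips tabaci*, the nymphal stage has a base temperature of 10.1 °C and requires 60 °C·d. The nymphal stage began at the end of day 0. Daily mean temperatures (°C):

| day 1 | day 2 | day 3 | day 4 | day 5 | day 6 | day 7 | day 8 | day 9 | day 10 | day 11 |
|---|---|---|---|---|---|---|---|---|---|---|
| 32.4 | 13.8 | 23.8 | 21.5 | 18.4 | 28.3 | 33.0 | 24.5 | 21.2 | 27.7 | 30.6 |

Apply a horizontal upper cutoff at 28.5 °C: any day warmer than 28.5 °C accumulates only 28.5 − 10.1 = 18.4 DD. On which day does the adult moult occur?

Daily DD above 10.1 °C (capped at 18.4): 18.4, 3.7, 13.7, 11.4, 8.3, 18.2, 18.4, 14.4, 11.1, 17.6, 18.4.
Cumulative: 18.4, 22.1, 35.8, 47.2, 55.5, 73.7, 92.1, 106.5, 117.6, 135.2, 153.6.
The total first reaches 60 DD on day 6.

day 6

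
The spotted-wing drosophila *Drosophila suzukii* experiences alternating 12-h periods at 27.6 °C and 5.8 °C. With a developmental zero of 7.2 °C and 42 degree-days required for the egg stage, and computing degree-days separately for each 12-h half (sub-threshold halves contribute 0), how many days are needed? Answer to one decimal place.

Day half: max(0, 27.6 − 7.2) × 0.5 = 20.4 × 0.5 = 10.20 DD.
Night half: max(0, 5.8 − 7.2) × 0.5 = 0.0 × 0.5 = 0.00 DD.
Per 24 h: 10.20 DD/day.
Duration = 42 / 10.20 = 4.118 ≈ 4.1 days.

4.1 days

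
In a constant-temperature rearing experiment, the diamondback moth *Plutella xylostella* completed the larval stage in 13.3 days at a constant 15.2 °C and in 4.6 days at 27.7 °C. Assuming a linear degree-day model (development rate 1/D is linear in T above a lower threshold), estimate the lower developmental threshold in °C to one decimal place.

8.6 °C

Linear rate model ⇒ the product D·(T − T_b) is constant across temperatures.
13.3·(15.2 − T_b) = 4.6·(27.7 − T_b)
T_b = (13.3·15.2 − 4.6·27.7) / (13.3 − 4.6) = 74.74 / 8.7 = 8.591 °C ≈ 8.6 °C.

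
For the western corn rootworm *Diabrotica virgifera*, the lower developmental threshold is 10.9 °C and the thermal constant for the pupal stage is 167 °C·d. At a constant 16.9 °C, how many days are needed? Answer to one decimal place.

Daily accumulation = 16.9 − 10.9 = 6.0 DD/day.
Duration = 167 / 6.0 = 27.833 ≈ 27.8 days.

27.8 days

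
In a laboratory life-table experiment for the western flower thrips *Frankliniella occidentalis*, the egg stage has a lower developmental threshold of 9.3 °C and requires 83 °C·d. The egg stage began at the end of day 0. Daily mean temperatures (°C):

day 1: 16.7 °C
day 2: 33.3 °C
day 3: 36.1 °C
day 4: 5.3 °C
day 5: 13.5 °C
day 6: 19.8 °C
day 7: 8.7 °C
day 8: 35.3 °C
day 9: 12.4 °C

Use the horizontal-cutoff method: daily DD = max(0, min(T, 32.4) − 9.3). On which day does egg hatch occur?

day 8

Daily DD above 9.3 °C (capped at 23.1): 7.4, 23.1, 23.1, 0.0, 4.2, 10.5, 0.0, 23.1, 3.1.
Cumulative: 7.4, 30.5, 53.6, 53.6, 57.8, 68.3, 68.3, 91.4, 94.5.
The total first reaches 83 DD on day 8.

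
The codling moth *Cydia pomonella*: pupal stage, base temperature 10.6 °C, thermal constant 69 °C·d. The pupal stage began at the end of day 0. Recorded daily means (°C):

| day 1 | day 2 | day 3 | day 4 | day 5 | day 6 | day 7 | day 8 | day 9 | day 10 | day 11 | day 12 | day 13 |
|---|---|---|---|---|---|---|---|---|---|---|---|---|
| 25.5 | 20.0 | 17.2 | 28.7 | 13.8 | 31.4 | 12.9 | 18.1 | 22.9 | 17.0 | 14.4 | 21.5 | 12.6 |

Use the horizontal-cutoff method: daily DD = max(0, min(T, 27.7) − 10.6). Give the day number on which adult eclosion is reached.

Daily DD above 10.6 °C (capped at 17.1): 14.9, 9.4, 6.6, 17.1, 3.2, 17.1, 2.3, 7.5, 12.3, 6.4, 3.8, 10.9, 2.0.
Cumulative: 14.9, 24.3, 30.9, 48.0, 51.2, 68.3, 70.6, 78.1, 90.4, 96.8, 100.6, 111.5, 113.5.
The total first reaches 69 DD on day 7.

day 7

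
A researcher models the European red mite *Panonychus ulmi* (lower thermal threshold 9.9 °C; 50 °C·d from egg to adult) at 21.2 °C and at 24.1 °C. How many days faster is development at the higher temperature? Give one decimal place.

0.9 days

At 21.2 °C: 50 / (21.2 − 9.9) = 50 / 11.3 = 4.425 d.
At 24.1 °C: 50 / (24.1 − 9.9) = 50 / 14.2 = 3.521 d.
Difference = |4.425 − 3.521| = 0.904 ≈ 0.9 days.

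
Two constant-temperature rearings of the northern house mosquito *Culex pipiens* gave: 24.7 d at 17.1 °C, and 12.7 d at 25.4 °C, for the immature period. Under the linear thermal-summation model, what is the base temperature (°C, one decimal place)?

Under the model K = D·(T − T_b), so D₁·(T₁ − T_b) = D₂·(T₂ − T_b).
24.7·(17.1 − T_b) = 12.7·(25.4 − T_b)
T_b = (24.7·17.1 − 12.7·25.4) / (24.7 − 12.7) = 99.79 / 12.0 = 8.316 °C ≈ 8.3 °C.

8.3 °C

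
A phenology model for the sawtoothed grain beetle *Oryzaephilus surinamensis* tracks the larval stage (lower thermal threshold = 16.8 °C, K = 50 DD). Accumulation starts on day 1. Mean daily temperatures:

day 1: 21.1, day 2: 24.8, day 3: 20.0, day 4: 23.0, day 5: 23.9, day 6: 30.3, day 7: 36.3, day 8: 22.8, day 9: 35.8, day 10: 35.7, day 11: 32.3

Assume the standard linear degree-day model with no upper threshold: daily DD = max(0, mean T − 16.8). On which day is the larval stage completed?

Daily DD above 16.8 °C: 4.3, 8.0, 3.2, 6.2, 7.1, 13.5, 19.5, 6.0, 19.0, 18.9, 15.5.
Cumulative: 4.3, 12.3, 15.5, 21.7, 28.8, 42.3, 61.8, 67.8, 86.8, 105.7, 121.2.
The total first reaches 50 DD on day 7.

day 7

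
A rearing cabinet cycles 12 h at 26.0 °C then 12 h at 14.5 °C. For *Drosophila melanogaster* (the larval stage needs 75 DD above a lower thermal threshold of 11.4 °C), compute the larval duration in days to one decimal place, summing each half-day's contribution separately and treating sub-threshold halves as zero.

8.5 days

Day half: max(0, 26.0 − 11.4) × 0.5 = 14.6 × 0.5 = 7.30 DD.
Night half: max(0, 14.5 − 11.4) × 0.5 = 3.1 × 0.5 = 1.55 DD.
Per 24 h: 8.85 DD/day.
Duration = 75 / 8.85 = 8.475 ≈ 8.5 days.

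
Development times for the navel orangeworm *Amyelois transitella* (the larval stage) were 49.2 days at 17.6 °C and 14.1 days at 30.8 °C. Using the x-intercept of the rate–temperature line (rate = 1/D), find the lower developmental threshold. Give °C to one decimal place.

12.3 °C

Linear rate model ⇒ the product D·(T − T_b) is constant across temperatures.
49.2·(17.6 − T_b) = 14.1·(30.8 − T_b)
T_b = (49.2·17.6 − 14.1·30.8) / (49.2 − 14.1) = 431.64 / 35.1 = 12.297 °C ≈ 12.3 °C.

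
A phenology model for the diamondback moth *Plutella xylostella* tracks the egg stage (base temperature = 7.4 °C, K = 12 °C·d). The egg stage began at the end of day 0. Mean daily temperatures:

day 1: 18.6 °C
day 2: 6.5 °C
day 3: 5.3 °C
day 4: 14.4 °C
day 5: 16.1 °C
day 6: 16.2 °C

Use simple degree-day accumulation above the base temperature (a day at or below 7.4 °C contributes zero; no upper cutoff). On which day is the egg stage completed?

Daily DD above 7.4 °C: 11.2, 0.0, 0.0, 7.0, 8.7, 8.8.
Cumulative: 11.2, 11.2, 11.2, 18.2, 26.9, 35.7.
The total first reaches 12 DD on day 4.

day 4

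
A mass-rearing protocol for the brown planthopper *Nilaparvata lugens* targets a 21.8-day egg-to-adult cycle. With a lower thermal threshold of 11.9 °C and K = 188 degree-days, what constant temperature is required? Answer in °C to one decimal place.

Required daily accumulation = 188 / 21.8 = 8.624 DD/day.
T = T_base + 8.624 = 11.9 + 8.624 = 20.524 ≈ 20.5 °C.

20.5 °C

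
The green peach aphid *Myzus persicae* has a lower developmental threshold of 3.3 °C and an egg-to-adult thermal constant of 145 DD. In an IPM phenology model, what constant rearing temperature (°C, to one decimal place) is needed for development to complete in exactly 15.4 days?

12.7 °C

Required daily accumulation = 145 / 15.4 = 9.416 DD/day.
T = T_base + 9.416 = 3.3 + 9.416 = 12.716 ≈ 12.7 °C.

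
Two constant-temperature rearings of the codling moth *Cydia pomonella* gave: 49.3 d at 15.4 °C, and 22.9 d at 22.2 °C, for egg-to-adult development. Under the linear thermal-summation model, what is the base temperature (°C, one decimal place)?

Equal thermal constants: D₁(T₁ − T_b) = D₂(T₂ − T_b).
49.3·(15.4 − T_b) = 22.9·(22.2 − T_b)
T_b = (49.3·15.4 − 22.9·22.2) / (49.3 − 22.9) = 250.84 / 26.4 = 9.502 °C ≈ 9.5 °C.

9.5 °C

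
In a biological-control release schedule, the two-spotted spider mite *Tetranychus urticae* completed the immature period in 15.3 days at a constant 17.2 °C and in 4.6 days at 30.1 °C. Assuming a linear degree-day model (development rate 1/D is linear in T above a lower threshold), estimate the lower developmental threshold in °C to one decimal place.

11.7 °C

Linear rate model ⇒ the product D·(T − T_b) is constant across temperatures.
15.3·(17.2 − T_b) = 4.6·(30.1 − T_b)
T_b = (15.3·17.2 − 4.6·30.1) / (15.3 − 4.6) = 124.70 / 10.7 = 11.654 °C ≈ 11.7 °C.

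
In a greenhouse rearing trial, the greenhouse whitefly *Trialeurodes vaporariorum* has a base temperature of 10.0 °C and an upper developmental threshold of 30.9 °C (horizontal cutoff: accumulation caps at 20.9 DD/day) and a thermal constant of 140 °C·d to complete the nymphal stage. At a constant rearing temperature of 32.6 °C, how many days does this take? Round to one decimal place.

Temperature 32.6 °C exceeds the upper threshold, so daily accumulation caps at 30.9 − 10.0 = 20.9 DD/day.
Duration = 140 / 20.9 = 6.699 ≈ 6.7 days.

6.7 days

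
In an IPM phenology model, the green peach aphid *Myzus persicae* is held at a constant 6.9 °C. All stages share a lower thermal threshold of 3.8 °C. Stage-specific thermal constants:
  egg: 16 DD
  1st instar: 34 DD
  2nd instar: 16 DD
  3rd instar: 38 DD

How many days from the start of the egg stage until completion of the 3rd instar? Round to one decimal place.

33.5 days

Daily accumulation at 6.9 °C = 6.9 − 3.8 = 3.1 DD/day.
Total K = 16 + 34 + 16 + 38 = 104 DD.
Total duration = 104 / 3.1 = 33.548 ≈ 33.5 days.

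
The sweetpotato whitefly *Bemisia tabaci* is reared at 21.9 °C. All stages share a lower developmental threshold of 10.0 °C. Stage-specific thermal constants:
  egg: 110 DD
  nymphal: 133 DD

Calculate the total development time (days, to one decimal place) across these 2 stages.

Daily accumulation at 21.9 °C = 21.9 − 10.0 = 11.9 DD/day.
Total K = 110 + 133 = 243 DD.
Total duration = 243 / 11.9 = 20.420 ≈ 20.4 days.

20.4 days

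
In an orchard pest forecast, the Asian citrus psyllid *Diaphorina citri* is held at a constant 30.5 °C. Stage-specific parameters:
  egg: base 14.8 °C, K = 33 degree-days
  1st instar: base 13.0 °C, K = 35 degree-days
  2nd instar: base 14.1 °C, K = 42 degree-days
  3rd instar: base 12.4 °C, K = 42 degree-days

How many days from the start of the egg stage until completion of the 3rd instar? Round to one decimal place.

9.0 days

egg: 33 / (30.5 − 14.8) = 33 / 15.7 = 2.102 d.
1st instar: 35 / (30.5 − 13.0) = 35 / 17.5 = 2.000 d.
2nd instar: 42 / (30.5 − 14.1) = 42 / 16.4 = 2.561 d.
3rd instar: 42 / (30.5 − 12.4) = 42 / 18.1 = 2.320 d.
Sum = 8.983 ≈ 9.0 days.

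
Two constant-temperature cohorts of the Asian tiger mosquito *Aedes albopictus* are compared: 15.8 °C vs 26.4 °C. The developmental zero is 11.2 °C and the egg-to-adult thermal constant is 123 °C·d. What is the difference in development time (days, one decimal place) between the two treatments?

At 15.8 °C: 123 / (15.8 − 11.2) = 123 / 4.6 = 26.739 d.
At 26.4 °C: 123 / (26.4 − 11.2) = 123 / 15.2 = 8.092 d.
Difference = |26.739 − 8.092| = 18.647 ≈ 18.6 days.

18.6 days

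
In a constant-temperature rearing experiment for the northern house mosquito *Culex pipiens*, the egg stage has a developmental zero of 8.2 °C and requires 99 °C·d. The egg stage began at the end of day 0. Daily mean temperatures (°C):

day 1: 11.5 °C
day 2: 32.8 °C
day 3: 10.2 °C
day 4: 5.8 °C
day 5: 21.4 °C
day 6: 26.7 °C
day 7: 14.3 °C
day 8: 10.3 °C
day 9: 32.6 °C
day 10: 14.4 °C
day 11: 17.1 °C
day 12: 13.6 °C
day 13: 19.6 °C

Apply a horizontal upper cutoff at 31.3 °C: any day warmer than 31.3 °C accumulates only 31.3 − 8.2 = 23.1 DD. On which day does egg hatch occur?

day 11

Daily DD above 8.2 °C (capped at 23.1): 3.3, 23.1, 2.0, 0.0, 13.2, 18.5, 6.1, 2.1, 23.1, 6.2, 8.9, 5.4, 11.4.
Cumulative: 3.3, 26.4, 28.4, 28.4, 41.6, 60.1, 66.2, 68.3, 91.4, 97.6, 106.5, 111.9, 123.3.
The total first reaches 99 DD on day 11.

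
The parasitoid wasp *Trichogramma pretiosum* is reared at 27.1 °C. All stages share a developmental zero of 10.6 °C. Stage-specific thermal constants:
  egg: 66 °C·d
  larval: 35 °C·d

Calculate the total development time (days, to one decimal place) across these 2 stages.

6.1 days

Daily accumulation at 27.1 °C = 27.1 − 10.6 = 16.5 DD/day.
Total K = 66 + 35 = 101 DD.
Total duration = 101 / 16.5 = 6.121 ≈ 6.1 days.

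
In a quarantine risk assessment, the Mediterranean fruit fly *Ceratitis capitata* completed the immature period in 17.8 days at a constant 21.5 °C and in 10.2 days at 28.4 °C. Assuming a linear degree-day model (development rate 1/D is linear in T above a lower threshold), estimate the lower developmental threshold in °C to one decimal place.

12.2 °C

Under the model K = D·(T − T_b), so D₁·(T₁ − T_b) = D₂·(T₂ − T_b).
17.8·(21.5 − T_b) = 10.2·(28.4 − T_b)
T_b = (17.8·21.5 − 10.2·28.4) / (17.8 − 10.2) = 93.02 / 7.6 = 12.239 °C ≈ 12.2 °C.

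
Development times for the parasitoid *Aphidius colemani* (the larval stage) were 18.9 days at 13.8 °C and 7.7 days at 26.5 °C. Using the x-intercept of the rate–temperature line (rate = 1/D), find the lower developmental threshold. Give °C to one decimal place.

Under the model K = D·(T − T_b), so D₁·(T₁ − T_b) = D₂·(T₂ − T_b).
18.9·(13.8 − T_b) = 7.7·(26.5 − T_b)
T_b = (18.9·13.8 − 7.7·26.5) / (18.9 − 7.7) = 56.77 / 11.2 = 5.069 °C ≈ 5.1 °C.

5.1 °C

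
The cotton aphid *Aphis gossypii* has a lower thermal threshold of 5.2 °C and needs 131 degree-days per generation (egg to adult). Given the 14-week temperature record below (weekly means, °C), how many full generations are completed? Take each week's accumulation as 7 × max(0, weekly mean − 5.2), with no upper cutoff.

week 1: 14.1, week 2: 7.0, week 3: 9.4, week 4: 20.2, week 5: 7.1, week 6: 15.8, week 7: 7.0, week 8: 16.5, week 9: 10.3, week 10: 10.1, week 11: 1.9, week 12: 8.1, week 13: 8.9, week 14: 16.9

4 generations

Weekly DD (7 × max(0, T̄ − 5.2)): 62.3, 12.6, 29.4, 105.0, 13.3, 74.2, 12.6, 79.1, 35.7, 34.3, 0.0, 20.3, 25.9, 81.9.
Season total = 586.6 DD.
Complete generations = ⌊586.6 / 131⌋ = 4.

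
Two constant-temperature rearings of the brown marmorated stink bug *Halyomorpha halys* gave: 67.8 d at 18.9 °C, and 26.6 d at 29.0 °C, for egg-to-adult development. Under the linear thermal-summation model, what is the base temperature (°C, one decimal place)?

Under the model K = D·(T − T_b), so D₁·(T₁ − T_b) = D₂·(T₂ − T_b).
67.8·(18.9 − T_b) = 26.6·(29.0 − T_b)
T_b = (67.8·18.9 − 26.6·29.0) / (67.8 − 26.6) = 510.02 / 41.2 = 12.379 °C ≈ 12.4 °C.

12.4 °C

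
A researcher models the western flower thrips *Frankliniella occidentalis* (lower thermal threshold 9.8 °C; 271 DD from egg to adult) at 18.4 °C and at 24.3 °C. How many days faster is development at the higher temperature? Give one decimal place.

12.8 days

At 18.4 °C: 271 / (18.4 − 9.8) = 271 / 8.6 = 31.512 d.
At 24.3 °C: 271 / (24.3 − 9.8) = 271 / 14.5 = 18.690 d.
Difference = |31.512 − 18.690| = 12.822 ≈ 12.8 days.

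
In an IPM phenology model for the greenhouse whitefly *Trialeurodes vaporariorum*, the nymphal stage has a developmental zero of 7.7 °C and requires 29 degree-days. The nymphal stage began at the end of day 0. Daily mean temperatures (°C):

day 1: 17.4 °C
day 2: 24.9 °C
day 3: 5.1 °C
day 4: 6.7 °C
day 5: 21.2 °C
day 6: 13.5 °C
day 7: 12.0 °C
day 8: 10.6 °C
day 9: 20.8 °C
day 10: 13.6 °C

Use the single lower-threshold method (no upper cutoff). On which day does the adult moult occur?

day 5

Daily DD above 7.7 °C: 9.7, 17.2, 0.0, 0.0, 13.5, 5.8, 4.3, 2.9, 13.1, 5.9.
Cumulative: 9.7, 26.9, 26.9, 26.9, 40.4, 46.2, 50.5, 53.4, 66.5, 72.4.
The total first reaches 29 DD on day 5.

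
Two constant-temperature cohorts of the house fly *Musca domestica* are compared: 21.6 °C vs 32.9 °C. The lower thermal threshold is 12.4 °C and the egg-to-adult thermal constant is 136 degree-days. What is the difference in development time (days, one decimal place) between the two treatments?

8.1 days

At 21.6 °C: 136 / (21.6 − 12.4) = 136 / 9.2 = 14.783 d.
At 32.9 °C: 136 / (32.9 − 12.4) = 136 / 20.5 = 6.634 d.
Difference = |14.783 − 6.634| = 8.148 ≈ 8.1 days.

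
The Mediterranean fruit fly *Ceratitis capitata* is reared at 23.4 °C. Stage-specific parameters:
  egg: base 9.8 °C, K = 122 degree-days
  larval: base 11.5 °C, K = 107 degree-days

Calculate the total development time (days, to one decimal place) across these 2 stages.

egg: 122 / (23.4 − 9.8) = 122 / 13.6 = 8.971 d.
larval: 107 / (23.4 − 11.5) = 107 / 11.9 = 8.992 d.
Sum = 17.962 ≈ 18.0 days.

18.0 days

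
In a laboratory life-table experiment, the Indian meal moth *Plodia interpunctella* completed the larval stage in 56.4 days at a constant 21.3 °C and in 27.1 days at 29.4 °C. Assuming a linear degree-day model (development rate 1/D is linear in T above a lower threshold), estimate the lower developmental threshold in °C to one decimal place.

13.8 °C

Linear rate model ⇒ the product D·(T − T_b) is constant across temperatures.
56.4·(21.3 − T_b) = 27.1·(29.4 − T_b)
T_b = (56.4·21.3 − 27.1·29.4) / (56.4 − 27.1) = 404.58 / 29.3 = 13.808 °C ≈ 13.8 °C.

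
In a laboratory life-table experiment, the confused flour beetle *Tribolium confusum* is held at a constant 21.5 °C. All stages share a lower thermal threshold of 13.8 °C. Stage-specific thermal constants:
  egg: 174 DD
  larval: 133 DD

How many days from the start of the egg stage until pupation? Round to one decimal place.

Daily accumulation at 21.5 °C = 21.5 − 13.8 = 7.7 DD/day.
Total K = 174 + 133 = 307 DD.
Total duration = 307 / 7.7 = 39.870 ≈ 39.9 days.

39.9 days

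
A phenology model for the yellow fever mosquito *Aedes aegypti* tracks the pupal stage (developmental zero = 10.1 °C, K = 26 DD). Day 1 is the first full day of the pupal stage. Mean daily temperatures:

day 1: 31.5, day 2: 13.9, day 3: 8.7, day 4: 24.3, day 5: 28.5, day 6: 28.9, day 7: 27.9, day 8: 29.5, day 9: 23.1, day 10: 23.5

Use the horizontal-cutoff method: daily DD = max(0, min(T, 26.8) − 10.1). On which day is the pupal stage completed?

day 4

Daily DD above 10.1 °C (capped at 16.7): 16.7, 3.8, 0.0, 14.2, 16.7, 16.7, 16.7, 16.7, 13.0, 13.4.
Cumulative: 16.7, 20.5, 20.5, 34.7, 51.4, 68.1, 84.8, 101.5, 114.5, 127.9.
The total first reaches 26 DD on day 4.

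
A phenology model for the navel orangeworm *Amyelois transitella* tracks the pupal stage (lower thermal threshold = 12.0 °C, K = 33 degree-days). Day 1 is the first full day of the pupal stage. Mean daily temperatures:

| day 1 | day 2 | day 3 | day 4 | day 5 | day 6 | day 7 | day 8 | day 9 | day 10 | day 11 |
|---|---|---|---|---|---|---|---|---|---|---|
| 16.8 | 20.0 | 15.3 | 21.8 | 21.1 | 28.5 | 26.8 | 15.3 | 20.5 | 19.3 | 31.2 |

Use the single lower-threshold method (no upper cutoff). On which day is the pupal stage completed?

Daily DD above 12.0 °C: 4.8, 8.0, 3.3, 9.8, 9.1, 16.5, 14.8, 3.3, 8.5, 7.3, 19.2.
Cumulative: 4.8, 12.8, 16.1, 25.9, 35.0, 51.5, 66.3, 69.6, 78.1, 85.4, 104.6.
The total first reaches 33 DD on day 5.

day 5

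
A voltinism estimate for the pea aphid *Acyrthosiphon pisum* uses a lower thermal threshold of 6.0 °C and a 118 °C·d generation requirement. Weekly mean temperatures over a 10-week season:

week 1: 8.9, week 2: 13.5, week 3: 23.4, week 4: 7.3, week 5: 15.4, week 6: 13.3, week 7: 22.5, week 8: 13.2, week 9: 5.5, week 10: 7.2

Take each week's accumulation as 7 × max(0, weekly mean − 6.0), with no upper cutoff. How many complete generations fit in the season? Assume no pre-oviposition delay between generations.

4 generations

Weekly DD (7 × max(0, T̄ − 6.0)): 20.3, 52.5, 121.8, 9.1, 65.8, 51.1, 115.5, 50.4, 0.0, 8.4.
Season total = 494.9 DD.
Complete generations = ⌊494.9 / 118⌋ = 4.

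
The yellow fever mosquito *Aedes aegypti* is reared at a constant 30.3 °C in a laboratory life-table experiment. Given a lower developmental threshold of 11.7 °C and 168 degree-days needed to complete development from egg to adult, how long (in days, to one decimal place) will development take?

9.0 days

Daily accumulation = 30.3 − 11.7 = 18.6 DD/day.
Duration = 168 / 18.6 = 9.032 ≈ 9.0 days.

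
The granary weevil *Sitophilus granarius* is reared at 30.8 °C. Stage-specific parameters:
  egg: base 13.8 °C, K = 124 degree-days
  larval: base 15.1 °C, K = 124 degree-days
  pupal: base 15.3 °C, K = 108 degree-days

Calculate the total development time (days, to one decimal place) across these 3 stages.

egg: 124 / (30.8 − 13.8) = 124 / 17.0 = 7.294 d.
larval: 124 / (30.8 − 15.1) = 124 / 15.7 = 7.898 d.
pupal: 108 / (30.8 − 15.3) = 108 / 15.5 = 6.968 d.
Sum = 22.160 ≈ 22.2 days.

22.2 days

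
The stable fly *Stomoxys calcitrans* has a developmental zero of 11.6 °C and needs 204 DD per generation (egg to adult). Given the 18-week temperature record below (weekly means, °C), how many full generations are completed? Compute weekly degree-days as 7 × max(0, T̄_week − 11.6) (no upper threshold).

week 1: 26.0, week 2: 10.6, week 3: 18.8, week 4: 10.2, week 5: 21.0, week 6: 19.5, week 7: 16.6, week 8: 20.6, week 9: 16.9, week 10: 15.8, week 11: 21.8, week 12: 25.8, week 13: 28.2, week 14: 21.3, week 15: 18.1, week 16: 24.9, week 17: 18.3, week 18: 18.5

5 generations

Weekly DD (7 × max(0, T̄ − 11.6)): 100.8, 0.0, 50.4, 0.0, 65.8, 55.3, 35.0, 63.0, 37.1, 29.4, 71.4, 99.4, 116.2, 67.9, 45.5, 93.1, 46.9, 48.3.
Season total = 1025.5 DD.
Complete generations = ⌊1025.5 / 204⌋ = 5.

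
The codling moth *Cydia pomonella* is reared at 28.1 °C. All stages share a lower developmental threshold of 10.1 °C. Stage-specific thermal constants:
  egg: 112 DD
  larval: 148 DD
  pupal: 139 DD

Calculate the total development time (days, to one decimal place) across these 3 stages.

22.2 days

Daily accumulation at 28.1 °C = 28.1 − 10.1 = 18.0 DD/day.
Total K = 112 + 148 + 139 = 399 DD.
Total duration = 399 / 18.0 = 22.167 ≈ 22.2 days.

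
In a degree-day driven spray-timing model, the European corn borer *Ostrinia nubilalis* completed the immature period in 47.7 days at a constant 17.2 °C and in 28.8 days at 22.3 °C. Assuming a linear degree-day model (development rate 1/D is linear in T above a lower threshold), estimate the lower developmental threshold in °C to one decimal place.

Equal thermal constants: D₁(T₁ − T_b) = D₂(T₂ − T_b).
47.7·(17.2 − T_b) = 28.8·(22.3 − T_b)
T_b = (47.7·17.2 − 28.8·22.3) / (47.7 − 28.8) = 178.20 / 18.9 = 9.429 °C ≈ 9.4 °C.

9.4 °C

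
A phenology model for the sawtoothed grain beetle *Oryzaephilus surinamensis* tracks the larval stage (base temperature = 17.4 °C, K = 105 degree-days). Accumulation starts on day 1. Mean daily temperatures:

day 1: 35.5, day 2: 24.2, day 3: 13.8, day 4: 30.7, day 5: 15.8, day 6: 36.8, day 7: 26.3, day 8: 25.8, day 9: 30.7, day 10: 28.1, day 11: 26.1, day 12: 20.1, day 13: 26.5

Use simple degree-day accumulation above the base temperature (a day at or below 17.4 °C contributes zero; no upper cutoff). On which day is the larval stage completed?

Daily DD above 17.4 °C: 18.1, 6.8, 0.0, 13.3, 0.0, 19.4, 8.9, 8.4, 13.3, 10.7, 8.7, 2.7, 9.1.
Cumulative: 18.1, 24.9, 24.9, 38.2, 38.2, 57.6, 66.5, 74.9, 88.2, 98.9, 107.6, 110.3, 119.4.
The total first reaches 105 DD on day 11.

day 11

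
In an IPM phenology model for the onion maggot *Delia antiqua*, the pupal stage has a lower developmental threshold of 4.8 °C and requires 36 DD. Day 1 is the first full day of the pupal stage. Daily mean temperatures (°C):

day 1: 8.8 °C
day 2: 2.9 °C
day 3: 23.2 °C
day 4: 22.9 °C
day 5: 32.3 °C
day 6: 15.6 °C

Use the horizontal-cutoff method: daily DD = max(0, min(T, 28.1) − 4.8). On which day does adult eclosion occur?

day 4

Daily DD above 4.8 °C (capped at 23.3): 4.0, 0.0, 18.4, 18.1, 23.3, 10.8.
Cumulative: 4.0, 4.0, 22.4, 40.5, 63.8, 74.6.
The total first reaches 36 DD on day 4.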